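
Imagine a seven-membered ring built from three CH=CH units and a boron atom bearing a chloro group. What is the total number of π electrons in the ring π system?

6

All ring atoms are sp² and supply a p orbital to the ring (every atom in a ring double bond is sp² and brings one electron to the p orbital; the boron has an empty p orbital); the conjugation is uninterrupted.
Counting π electrons: 3 × 2 = 6 from the double-bond units + 0 from the B(chloro) atom = 6.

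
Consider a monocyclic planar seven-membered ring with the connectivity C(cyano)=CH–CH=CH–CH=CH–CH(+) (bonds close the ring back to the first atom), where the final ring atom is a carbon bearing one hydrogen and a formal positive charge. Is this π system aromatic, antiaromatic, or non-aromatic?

All ring atoms are sp² and supply a p orbital to the ring (every atom in a ring double bond is sp² and brings one electron to the p orbital; the carbocation has an empty p orbital); the conjugation is uninterrupted.
Counting π electrons: 3 × 2 = 6 from the double-bond units + 0 from the CH(+) atom = 6.
That gives a 4n+2 count (6, n = 1).

Aromatic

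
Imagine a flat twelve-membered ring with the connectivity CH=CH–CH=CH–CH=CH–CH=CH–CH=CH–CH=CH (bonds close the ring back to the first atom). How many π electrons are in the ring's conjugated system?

12

All ring atoms are sp² and supply a p orbital to the ring (the double-bond atoms are sp², each contributing one p electron); the conjugation is uninterrupted.
Counting π electrons: 6 × 2 = 12 from the 6 double-bond units.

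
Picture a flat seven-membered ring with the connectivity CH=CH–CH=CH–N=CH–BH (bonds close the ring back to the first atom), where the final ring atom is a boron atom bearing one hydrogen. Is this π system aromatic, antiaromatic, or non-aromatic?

Every ring atom contributes a p orbital perpendicular to the ring (the double-bond atoms are sp², each contributing one p electron; the doubly-bonded nitrogens are pyridine-type — their lone pairs lie in the ring plane, leaving one electron in the p orbital; the boron has an empty p orbital), so the π system is cyclic and fully conjugated.
Counting π electrons: 3 × 2 = 6 from the double-bond units + 0 from the BH atom = 6.
That gives a 4n+2 count (6, n = 1).

Aromatic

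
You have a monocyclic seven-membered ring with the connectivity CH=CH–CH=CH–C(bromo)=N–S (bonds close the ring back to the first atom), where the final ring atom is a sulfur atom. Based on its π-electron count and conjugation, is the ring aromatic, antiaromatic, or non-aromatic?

Antiaromatic

All ring atoms are sp² and supply a p orbital to the ring (the double-bond atoms are sp², each contributing one p electron; the doubly-bonded nitrogens are pyridine-type — their lone pairs lie in the ring plane, leaving one electron in the p orbital; the sulfur donates one lone pair from its p orbital); the conjugation is uninterrupted.
Adding the contributions, 3 × 2 = 6 from the double-bond units + 2 from the S atom = 8.
A 4n π count (8, n = 2) in a planar conjugated ring means antiaromatic.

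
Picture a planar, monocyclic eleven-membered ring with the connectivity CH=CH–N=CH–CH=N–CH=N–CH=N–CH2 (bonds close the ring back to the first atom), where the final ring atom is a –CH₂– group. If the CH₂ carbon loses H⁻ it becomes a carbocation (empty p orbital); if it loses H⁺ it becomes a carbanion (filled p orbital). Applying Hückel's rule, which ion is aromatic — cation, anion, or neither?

The cation

In either ion the ring is fully conjugated: every atom, including the new sp² carbon, supplies a p orbital.
Cation: 5 × 2 + 0 = 10 π electrons → 4(2)+2, aromatic.
Anion: 5 × 2 + 2 = 12 π electrons → 4(3), antiaromatic.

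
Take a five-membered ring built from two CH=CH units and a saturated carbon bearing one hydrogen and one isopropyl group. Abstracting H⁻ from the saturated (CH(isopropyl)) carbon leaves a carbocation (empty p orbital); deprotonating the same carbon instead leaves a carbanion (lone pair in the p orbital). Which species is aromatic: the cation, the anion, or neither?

The anion

In both ions every ring atom is sp² and contributes a p orbital, so both rings are fully conjugated.
Cation: 2 × 2 + 0 = 4 π electrons → 4(1), antiaromatic.
Anion: 2 × 2 + 2 = 6 π electrons → 4(1)+2, aromatic.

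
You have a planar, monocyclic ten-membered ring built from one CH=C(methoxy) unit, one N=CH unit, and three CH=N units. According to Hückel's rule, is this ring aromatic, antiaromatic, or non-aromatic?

Aromatic

Check conjugation: every atom in a ring double bond is sp² and brings one electron to the p orbital; the doubly-bonded nitrogens are pyridine-type — their lone pairs lie in the ring plane, leaving one electron in the p orbital — every position has a p orbital, so the cyclic π system is continuous.
Adding the contributions, 5 × 2 = 10 from the 5 double-bond units.
That gives a 4n+2 count (10, n = 2).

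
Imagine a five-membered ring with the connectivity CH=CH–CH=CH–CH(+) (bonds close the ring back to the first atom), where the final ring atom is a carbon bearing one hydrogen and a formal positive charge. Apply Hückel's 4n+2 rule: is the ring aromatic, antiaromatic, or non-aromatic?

Antiaromatic

Every ring atom contributes a p orbital perpendicular to the ring (each doubly-bonded ring atom is sp² with one p-orbital electron; the carbocation has an empty p orbital), so the π system is cyclic and fully conjugated.
Adding the contributions, 2 × 2 = 4 from the double-bond units + 0 from the CH(+) atom = 4.
A 4n π count (4, n = 1) in a planar conjugated ring means antiaromatic.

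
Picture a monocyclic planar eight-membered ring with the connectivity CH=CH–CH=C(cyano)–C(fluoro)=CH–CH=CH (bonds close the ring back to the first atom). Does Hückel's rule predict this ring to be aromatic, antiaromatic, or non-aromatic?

Antiaromatic

All ring atoms are sp² and supply a p orbital to the ring (the double-bond atoms are sp², each contributing one p electron); the conjugation is uninterrupted.
Counting π electrons: 4 × 2 = 8 from the 4 double-bond units.
A 4n π count (8, n = 2) in a planar conjugated ring means antiaromatic.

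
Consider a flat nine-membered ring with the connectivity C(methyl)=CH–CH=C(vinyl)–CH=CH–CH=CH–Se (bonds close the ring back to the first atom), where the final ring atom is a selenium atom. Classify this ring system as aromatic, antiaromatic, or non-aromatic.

All ring atoms are sp² and supply a p orbital to the ring (the double-bond atoms are sp², each contributing one p electron; the selenium donates one lone pair from its p orbital); the conjugation is uninterrupted.
Adding the contributions, 4 × 2 = 8 from the double-bond units + 2 from the Se atom = 10.
Since 10 = 4·2 + 2, the ring meets the 4n+2 criterion.

Aromatic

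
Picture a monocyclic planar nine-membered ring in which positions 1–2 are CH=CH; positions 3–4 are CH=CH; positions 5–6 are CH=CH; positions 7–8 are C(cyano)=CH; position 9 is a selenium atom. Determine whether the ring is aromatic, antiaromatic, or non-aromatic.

All ring atoms are sp² and supply a p orbital to the ring (the double-bond atoms are sp², each contributing one p electron; the selenium donates one lone pair from its p orbital); the conjugation is uninterrupted.
Tallying contributions gives 4 × 2 = 8 from the double-bond units + 2 from the Se atom = 10.
Since 10 = 4·2 + 2, the ring meets the 4n+2 criterion.

Aromatic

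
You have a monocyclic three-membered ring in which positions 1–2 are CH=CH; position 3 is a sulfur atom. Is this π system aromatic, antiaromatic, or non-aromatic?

Antiaromatic

Check conjugation: every atom in a ring double bond is sp² and brings one electron to the p orbital; the sulfur donates one lone pair from its p orbital — every position has a p orbital, so the cyclic π system is continuous.
Tallying contributions gives 1 × 2 = 2 from the double-bond unit + 2 from the S atom = 4.
With 4 = 4·1 π electrons, Hückel's rule classifies the planar ring as antiaromatic.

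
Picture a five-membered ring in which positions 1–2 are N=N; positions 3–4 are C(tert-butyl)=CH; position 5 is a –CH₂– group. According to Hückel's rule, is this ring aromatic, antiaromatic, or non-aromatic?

Non-aromatic

At the CH2 position, the tetrahedral CH₂ carbon is sp³ and has no p orbital in the ring π system; the ring's p-orbital overlap is broken there.
Broken conjugation rules out both aromaticity and antiaromaticity.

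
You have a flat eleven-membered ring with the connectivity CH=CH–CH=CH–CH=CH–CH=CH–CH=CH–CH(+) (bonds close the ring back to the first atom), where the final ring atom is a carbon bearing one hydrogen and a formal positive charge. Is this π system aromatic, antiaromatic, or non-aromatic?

Check conjugation: the double-bond atoms are sp², each contributing one p electron; the carbocation has an empty p orbital — every position has a p orbital, so the cyclic π system is continuous.
π-electron count: 5 × 2 = 10 from the double-bond units + 0 from the CH(+) atom = 10.
10 = 4(2) + 2, which satisfies Hückel's 4n+2 rule.

Aromatic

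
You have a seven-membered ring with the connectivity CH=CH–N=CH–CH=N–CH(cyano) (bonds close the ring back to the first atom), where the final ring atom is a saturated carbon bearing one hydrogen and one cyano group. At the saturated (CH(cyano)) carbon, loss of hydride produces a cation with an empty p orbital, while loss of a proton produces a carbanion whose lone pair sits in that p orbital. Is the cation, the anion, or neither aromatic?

In either ion the ring is fully conjugated: every atom, including the new sp² carbon, supplies a p orbital.
Cation: 3 × 2 + 0 = 6 π electrons → 4(1)+2, aromatic.
Anion: 3 × 2 + 2 = 8 π electrons → 4(2), antiaromatic.

The cation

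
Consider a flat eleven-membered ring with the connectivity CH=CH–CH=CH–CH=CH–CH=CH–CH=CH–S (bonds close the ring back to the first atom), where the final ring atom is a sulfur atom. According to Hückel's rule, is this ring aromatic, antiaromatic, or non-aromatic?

Every ring atom contributes a p orbital perpendicular to the ring (the double-bond atoms are sp², each contributing one p electron; the sulfur donates one lone pair from its p orbital), so the π system is cyclic and fully conjugated.
Adding the contributions, 5 × 2 = 10 from the double-bond units + 2 from the S atom = 12.
With 12 = 4·3 π electrons, Hückel's rule classifies the planar ring as antiaromatic.

Antiaromatic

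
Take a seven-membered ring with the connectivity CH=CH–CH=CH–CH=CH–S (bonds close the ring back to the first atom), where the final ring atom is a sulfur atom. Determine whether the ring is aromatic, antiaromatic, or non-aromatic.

Antiaromatic

Every ring atom contributes a p orbital perpendicular to the ring (each doubly-bonded ring atom is sp² with one p-orbital electron; the sulfur donates one lone pair from its p orbital), so the π system is cyclic and fully conjugated.
π-electron count: 3 × 2 = 6 from the double-bond units + 2 from the S atom = 8.
A 4n π count (8, n = 2) in a planar conjugated ring means antiaromatic.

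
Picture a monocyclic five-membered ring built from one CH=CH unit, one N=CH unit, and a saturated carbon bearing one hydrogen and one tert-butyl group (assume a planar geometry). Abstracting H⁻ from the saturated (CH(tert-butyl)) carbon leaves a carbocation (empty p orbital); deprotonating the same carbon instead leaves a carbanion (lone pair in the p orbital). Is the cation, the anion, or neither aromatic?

Once that carbon is sp², every ring atom has a p orbital and both ions are fully conjugated.
Cation: 2 × 2 + 0 = 4 π electrons → 4(1), antiaromatic.
Anion: 2 × 2 + 2 = 6 π electrons → 4(1)+2, aromatic.

The anion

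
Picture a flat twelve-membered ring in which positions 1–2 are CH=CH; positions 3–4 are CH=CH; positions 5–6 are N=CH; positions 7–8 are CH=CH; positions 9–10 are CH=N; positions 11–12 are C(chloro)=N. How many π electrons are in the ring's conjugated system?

12

The p orbitals form a continuous loop: the double-bond atoms are sp², each contributing one p electron; each sp² =N– keeps its lone pair in-plane and puts one electron into the π system. The ring is fully conjugated.
Counting π electrons: 6 × 2 = 12 from the 6 double-bond units.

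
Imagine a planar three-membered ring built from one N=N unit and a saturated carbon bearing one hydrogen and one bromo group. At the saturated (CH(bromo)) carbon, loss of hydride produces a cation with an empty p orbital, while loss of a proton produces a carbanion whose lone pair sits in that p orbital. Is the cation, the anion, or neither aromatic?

The cation

Once that carbon is sp², every ring atom has a p orbital and both ions are fully conjugated.
Cation: 1 × 2 + 0 = 2 π electrons → 4(0)+2, aromatic.
Anion: 1 × 2 + 2 = 4 π electrons → 4(1), antiaromatic.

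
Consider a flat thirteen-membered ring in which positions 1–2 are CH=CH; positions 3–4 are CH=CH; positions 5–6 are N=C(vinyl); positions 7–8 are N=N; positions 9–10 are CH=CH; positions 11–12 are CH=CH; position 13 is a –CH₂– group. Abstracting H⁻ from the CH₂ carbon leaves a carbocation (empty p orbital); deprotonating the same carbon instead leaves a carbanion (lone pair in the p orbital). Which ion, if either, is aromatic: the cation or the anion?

The anion

In both ions every ring atom is sp² and contributes a p orbital, so both rings are fully conjugated.
Cation: 6 × 2 + 0 = 12 π electrons → 4(3), antiaromatic.
Anion: 6 × 2 + 2 = 14 π electrons → 4(3)+2, aromatic.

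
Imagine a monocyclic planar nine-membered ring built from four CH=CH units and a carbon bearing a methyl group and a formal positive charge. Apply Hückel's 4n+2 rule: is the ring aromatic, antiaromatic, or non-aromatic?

Antiaromatic

The p orbitals form a continuous loop: the double-bond atoms are sp², each contributing one p electron; the carbocation has an empty p orbital. The ring is fully conjugated.
Adding the contributions, 4 × 2 = 8 from the double-bond units + 0 from the C(methyl)(+) atom = 8.
With 8 = 4·2 π electrons, Hückel's rule classifies the planar ring as antiaromatic.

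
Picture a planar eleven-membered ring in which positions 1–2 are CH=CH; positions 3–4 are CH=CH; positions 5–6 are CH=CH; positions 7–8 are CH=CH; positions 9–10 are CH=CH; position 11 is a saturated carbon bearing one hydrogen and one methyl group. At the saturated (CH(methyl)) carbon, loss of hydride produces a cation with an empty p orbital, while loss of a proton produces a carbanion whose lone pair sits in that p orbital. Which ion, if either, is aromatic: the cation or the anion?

The cation

Both ions have a continuous loop of p orbitals — each ring atom is sp².
Cation: 5 × 2 + 0 = 10 π electrons → 4(2)+2, aromatic.
Anion: 5 × 2 + 2 = 12 π electrons → 4(3), antiaromatic.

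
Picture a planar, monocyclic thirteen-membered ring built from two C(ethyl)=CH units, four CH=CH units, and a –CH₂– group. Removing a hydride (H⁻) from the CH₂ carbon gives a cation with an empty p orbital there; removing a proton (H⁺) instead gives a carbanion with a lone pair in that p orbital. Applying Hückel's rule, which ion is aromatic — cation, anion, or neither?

The anion

Once that carbon is sp², every ring atom has a p orbital and both ions are fully conjugated.
Cation: 6 × 2 + 0 = 12 π electrons → 4(3), antiaromatic.
Anion: 6 × 2 + 2 = 14 π electrons → 4(3)+2, aromatic.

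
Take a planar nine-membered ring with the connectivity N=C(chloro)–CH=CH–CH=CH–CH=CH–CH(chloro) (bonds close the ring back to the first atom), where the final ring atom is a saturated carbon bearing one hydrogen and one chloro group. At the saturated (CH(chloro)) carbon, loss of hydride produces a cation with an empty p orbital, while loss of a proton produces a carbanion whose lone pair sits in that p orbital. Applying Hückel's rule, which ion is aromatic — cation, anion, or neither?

The anion

Once that carbon is sp², every ring atom has a p orbital and both ions are fully conjugated.
Cation: 4 × 2 + 0 = 8 π electrons → 4(2), antiaromatic.
Anion: 4 × 2 + 2 = 10 π electrons → 4(2)+2, aromatic.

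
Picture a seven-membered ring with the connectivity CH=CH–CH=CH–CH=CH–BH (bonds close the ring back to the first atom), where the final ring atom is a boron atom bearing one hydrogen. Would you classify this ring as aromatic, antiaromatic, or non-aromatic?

All ring atoms are sp² and supply a p orbital to the ring (every atom in a ring double bond is sp² and brings one electron to the p orbital; the boron has an empty p orbital); the conjugation is uninterrupted.
Counting π electrons: 3 × 2 = 6 from the double-bond units + 0 from the BH atom = 6.
Since 6 = 4·1 + 2, the ring meets the 4n+2 criterion.

Aromatic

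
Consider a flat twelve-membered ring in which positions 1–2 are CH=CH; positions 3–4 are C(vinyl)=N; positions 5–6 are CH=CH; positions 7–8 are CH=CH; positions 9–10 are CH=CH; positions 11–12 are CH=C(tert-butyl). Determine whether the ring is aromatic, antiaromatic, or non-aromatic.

All ring atoms are sp² and supply a p orbital to the ring (each doubly-bonded ring atom is sp² with one p-orbital electron; each sp² =N– keeps its lone pair in-plane and puts one electron into the π system); the conjugation is uninterrupted.
Counting π electrons: 6 × 2 = 12 from the 6 double-bond units.
With 12 = 4·3 π electrons, Hückel's rule classifies the planar ring as antiaromatic.

Antiaromatic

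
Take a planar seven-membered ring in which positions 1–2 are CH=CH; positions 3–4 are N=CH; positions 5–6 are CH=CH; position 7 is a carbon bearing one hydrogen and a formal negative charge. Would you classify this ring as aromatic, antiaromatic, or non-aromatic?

Antiaromatic

Check conjugation: the double-bond atoms are sp², each contributing one p electron; the doubly-bonded nitrogens are pyridine-type — their lone pairs lie in the ring plane, leaving one electron in the p orbital; the carbanion's lone pair occupies the p orbital — every position has a p orbital, so the cyclic π system is continuous.
Tallying contributions gives 3 × 2 = 6 from the double-bond units + 2 from the CH(-) atom = 8.
8 = 4(2); a planar, fully conjugated 4n system is antiaromatic.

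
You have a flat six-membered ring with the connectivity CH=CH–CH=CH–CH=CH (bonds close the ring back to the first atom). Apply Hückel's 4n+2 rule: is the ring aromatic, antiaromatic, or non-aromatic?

Aromatic

The p orbitals form a continuous loop: the double-bond atoms are sp², each contributing one p electron. The ring is fully conjugated.
Counting π electrons: 3 × 2 = 6 from the 3 double-bond units.
Since 6 = 4·1 + 2, the ring meets the 4n+2 criterion.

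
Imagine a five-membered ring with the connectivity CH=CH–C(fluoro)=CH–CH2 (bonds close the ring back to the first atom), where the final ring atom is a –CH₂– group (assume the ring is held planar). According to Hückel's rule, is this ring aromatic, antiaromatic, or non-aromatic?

Non-aromatic

The CH2 carbon is saturated: the tetrahedral CH₂ carbon is sp³ and has no p orbital in the ring π system. Conjugation is not continuous around the ring.
Without a continuous loop of overlapping p orbitals the Hückel electron count never comes into play.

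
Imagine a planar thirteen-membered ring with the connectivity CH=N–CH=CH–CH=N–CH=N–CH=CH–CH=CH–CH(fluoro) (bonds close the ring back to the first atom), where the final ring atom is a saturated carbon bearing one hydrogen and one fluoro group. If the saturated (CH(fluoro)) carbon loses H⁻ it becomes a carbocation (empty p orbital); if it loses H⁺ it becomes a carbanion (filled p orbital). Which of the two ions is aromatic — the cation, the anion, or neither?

The anion

In either ion the ring is fully conjugated: every atom, including the new sp² carbon, supplies a p orbital.
Cation: 6 × 2 + 0 = 12 π electrons → 4(3), antiaromatic.
Anion: 6 × 2 + 2 = 14 π electrons → 4(3)+2, aromatic.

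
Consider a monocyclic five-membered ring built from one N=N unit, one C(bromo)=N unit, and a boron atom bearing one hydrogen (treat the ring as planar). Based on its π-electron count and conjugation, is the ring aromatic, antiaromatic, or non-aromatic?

Check conjugation: each doubly-bonded ring atom is sp² with one p-orbital electron; the doubly-bonded nitrogens are pyridine-type — their lone pairs lie in the ring plane, leaving one electron in the p orbital; the boron has an empty p orbital — every position has a p orbital, so the cyclic π system is continuous.
Tallying contributions gives 2 × 2 = 4 from the double-bond units + 0 from the BH atom = 4.
A 4n π count (4, n = 1) in a planar conjugated ring means antiaromatic.

Antiaromatic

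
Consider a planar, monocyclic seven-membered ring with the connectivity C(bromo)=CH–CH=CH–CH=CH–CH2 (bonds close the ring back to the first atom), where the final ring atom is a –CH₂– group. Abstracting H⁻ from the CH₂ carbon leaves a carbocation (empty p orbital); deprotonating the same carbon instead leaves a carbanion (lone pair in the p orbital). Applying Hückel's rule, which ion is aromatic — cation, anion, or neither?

Once that carbon is sp², every ring atom has a p orbital and both ions are fully conjugated.
Cation: 3 × 2 + 0 = 6 π electrons → 4(1)+2, aromatic.
Anion: 3 × 2 + 2 = 8 π electrons → 4(2), antiaromatic.

The cation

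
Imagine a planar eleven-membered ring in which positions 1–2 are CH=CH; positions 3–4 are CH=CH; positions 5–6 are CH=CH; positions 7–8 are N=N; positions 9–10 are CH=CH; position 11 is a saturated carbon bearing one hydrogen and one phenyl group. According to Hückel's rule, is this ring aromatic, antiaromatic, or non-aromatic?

Non-aromatic

Because that saturated carbon is sp³ and has no p orbital in the ring π system at the CH(phenyl) position, the π system cannot extend all the way around the ring.
Without a continuous loop of overlapping p orbitals the Hückel electron count never comes into play.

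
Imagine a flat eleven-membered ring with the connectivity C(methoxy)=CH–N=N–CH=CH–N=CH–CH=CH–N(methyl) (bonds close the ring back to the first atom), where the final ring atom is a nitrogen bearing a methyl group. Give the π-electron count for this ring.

12

Every ring atom contributes a p orbital perpendicular to the ring (each doubly-bonded ring atom is sp² with one p-orbital electron; each sp² =N– keeps its lone pair in-plane and puts one electron into the π system; the pyrrole-type nitrogen donates its lone pair from the p orbital), so the π system is cyclic and fully conjugated.
Adding the contributions, 5 × 2 = 10 from the double-bond units + 2 from the N(methyl) atom = 12.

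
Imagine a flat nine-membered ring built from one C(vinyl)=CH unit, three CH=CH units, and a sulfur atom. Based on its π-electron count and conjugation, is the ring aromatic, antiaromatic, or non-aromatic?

Check conjugation: every atom in a ring double bond is sp² and brings one electron to the p orbital; the sulfur donates one lone pair from its p orbital — every position has a p orbital, so the cyclic π system is continuous.
π-electron count: 4 × 2 = 8 from the double-bond units + 2 from the S atom = 10.
With 10 π electrons (n = 2), the Hückel 4n+2 condition holds.

Aromatic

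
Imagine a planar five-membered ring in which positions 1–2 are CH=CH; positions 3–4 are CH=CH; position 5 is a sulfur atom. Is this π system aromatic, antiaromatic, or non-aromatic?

Aromatic

Check conjugation: each doubly-bonded ring atom is sp² with one p-orbital electron; the sulfur donates one lone pair from its p orbital — every position has a p orbital, so the cyclic π system is continuous.
π-electron count: 2 × 2 = 4 from the double-bond units + 2 from the S atom = 6.
That gives a 4n+2 count (6, n = 1).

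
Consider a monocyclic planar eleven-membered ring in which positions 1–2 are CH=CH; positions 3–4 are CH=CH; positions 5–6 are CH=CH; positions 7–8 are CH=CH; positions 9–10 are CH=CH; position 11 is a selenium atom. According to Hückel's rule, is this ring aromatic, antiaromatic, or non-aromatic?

Antiaromatic

Check conjugation: each doubly-bonded ring atom is sp² with one p-orbital electron; the selenium donates one lone pair from its p orbital — every position has a p orbital, so the cyclic π system is continuous.
Tallying contributions gives 5 × 2 = 10 from the double-bond units + 2 from the Se atom = 12.
12 is a 4n count (n = 3), so the planar conjugated ring is antiaromatic.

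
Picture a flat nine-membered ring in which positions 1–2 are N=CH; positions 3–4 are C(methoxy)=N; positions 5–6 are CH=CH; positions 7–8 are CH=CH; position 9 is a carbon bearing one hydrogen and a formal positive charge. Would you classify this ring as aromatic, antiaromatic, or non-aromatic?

Antiaromatic

Check conjugation: every atom in a ring double bond is sp² and brings one electron to the p orbital; each sp² =N– keeps its lone pair in-plane and puts one electron into the π system; the carbocation has an empty p orbital — every position has a p orbital, so the cyclic π system is continuous.
Adding the contributions, 4 × 2 = 8 from the double-bond units + 0 from the CH(+) atom = 8.
8 = 4(2); a planar, fully conjugated 4n system is antiaromatic.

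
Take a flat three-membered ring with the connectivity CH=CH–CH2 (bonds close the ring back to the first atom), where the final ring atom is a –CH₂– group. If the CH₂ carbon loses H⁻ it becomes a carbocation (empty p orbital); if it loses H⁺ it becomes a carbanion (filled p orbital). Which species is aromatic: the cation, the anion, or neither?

Once that carbon is sp², every ring atom has a p orbital and both ions are fully conjugated.
Cation: 1 × 2 + 0 = 2 π electrons → 4(0)+2, aromatic.
Anion: 1 × 2 + 2 = 4 π electrons → 4(1), antiaromatic.

The cation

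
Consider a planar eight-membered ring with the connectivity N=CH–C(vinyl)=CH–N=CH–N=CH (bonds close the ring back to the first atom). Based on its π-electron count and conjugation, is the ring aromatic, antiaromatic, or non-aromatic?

Antiaromatic

Check conjugation: every atom in a ring double bond is sp² and brings one electron to the p orbital; the doubly-bonded nitrogens are pyridine-type — their lone pairs lie in the ring plane, leaving one electron in the p orbital — every position has a p orbital, so the cyclic π system is continuous.
π-electron count: 4 × 2 = 8 from the 4 double-bond units.
8 = 4(2); a planar, fully conjugated 4n system is antiaromatic.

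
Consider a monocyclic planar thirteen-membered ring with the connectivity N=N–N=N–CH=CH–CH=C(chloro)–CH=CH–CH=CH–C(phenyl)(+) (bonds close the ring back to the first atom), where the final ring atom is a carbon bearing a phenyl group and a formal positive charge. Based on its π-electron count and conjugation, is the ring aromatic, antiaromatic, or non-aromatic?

Antiaromatic

Check conjugation: each doubly-bonded ring atom is sp² with one p-orbital electron; each =N– nitrogen is pyridine-type (lone pair in the sp² plane, one electron in the p orbital); the carbocation has an empty p orbital — every position has a p orbital, so the cyclic π system is continuous.
Tallying contributions gives 6 × 2 = 12 from the double-bond units + 0 from the C(phenyl)(+) atom = 12.
12 is a 4n count (n = 3), so the planar conjugated ring is antiaromatic.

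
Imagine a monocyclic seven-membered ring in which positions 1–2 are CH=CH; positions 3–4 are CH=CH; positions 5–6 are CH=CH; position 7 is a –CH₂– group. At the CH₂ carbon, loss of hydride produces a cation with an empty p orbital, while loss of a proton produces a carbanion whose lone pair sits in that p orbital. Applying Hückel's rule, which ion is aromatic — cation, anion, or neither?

In both ions every ring atom is sp² and contributes a p orbital, so both rings are fully conjugated.
Cation: 3 × 2 + 0 = 6 π electrons → 4(1)+2, aromatic.
Anion: 3 × 2 + 2 = 8 π electrons → 4(2), antiaromatic.

The cation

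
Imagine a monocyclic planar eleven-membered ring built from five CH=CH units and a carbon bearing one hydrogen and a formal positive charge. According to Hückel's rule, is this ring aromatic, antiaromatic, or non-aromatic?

Every ring atom contributes a p orbital perpendicular to the ring (the double-bond atoms are sp², each contributing one p electron; the carbocation has an empty p orbital), so the π system is cyclic and fully conjugated.
Counting π electrons: 5 × 2 = 10 from the double-bond units + 0 from the CH(+) atom = 10.
That gives a 4n+2 count (10, n = 2).

Aromatic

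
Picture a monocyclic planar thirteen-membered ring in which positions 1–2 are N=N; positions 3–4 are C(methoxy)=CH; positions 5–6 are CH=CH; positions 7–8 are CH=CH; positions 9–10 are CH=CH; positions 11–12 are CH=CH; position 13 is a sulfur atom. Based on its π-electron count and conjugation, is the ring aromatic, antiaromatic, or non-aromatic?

Aromatic

Every ring atom contributes a p orbital perpendicular to the ring (the double-bond atoms are sp², each contributing one p electron; the doubly-bonded nitrogens are pyridine-type — their lone pairs lie in the ring plane, leaving one electron in the p orbital; the sulfur donates one lone pair from its p orbital), so the π system is cyclic and fully conjugated.
π-electron count: 6 × 2 = 12 from the double-bond units + 2 from the S atom = 14.
Since 14 = 4·3 + 2, the ring meets the 4n+2 criterion.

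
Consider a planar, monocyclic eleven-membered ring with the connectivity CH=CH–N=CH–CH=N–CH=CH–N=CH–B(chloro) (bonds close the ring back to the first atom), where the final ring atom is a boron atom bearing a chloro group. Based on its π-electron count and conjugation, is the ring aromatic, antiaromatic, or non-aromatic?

Every ring atom contributes a p orbital perpendicular to the ring (the double-bond atoms are sp², each contributing one p electron; each sp² =N– keeps its lone pair in-plane and puts one electron into the π system; the boron has an empty p orbital), so the π system is cyclic and fully conjugated.
π-electron count: 5 × 2 = 10 from the double-bond units + 0 from the B(chloro) atom = 10.
10 = 4(2) + 2, which satisfies Hückel's 4n+2 rule.

Aromatic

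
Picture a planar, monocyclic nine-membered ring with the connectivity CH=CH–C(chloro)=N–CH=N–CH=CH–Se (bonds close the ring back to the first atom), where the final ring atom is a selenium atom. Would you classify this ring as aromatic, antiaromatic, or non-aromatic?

Aromatic

Check conjugation: the double-bond atoms are sp², each contributing one p electron; the doubly-bonded nitrogens are pyridine-type — their lone pairs lie in the ring plane, leaving one electron in the p orbital; the selenium donates one lone pair from its p orbital — every position has a p orbital, so the cyclic π system is continuous.
Counting π electrons: 4 × 2 = 8 from the double-bond units + 2 from the Se atom = 10.
Since 10 = 4·2 + 2, the ring meets the 4n+2 criterion.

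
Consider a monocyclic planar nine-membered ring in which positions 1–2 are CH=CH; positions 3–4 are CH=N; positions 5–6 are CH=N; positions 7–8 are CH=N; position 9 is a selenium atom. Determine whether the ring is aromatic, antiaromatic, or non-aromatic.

Aromatic

Check conjugation: every atom in a ring double bond is sp² and brings one electron to the p orbital; the doubly-bonded nitrogens are pyridine-type — their lone pairs lie in the ring plane, leaving one electron in the p orbital; the selenium donates one lone pair from its p orbital — every position has a p orbital, so the cyclic π system is continuous.
π-electron count: 4 × 2 = 8 from the double-bond units + 2 from the Se atom = 10.
Since 10 = 4·2 + 2, the ring meets the 4n+2 criterion.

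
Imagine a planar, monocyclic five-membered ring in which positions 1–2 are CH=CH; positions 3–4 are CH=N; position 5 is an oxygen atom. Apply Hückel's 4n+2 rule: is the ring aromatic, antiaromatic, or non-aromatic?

The p orbitals form a continuous loop: the double-bond atoms are sp², each contributing one p electron; the doubly-bonded nitrogens are pyridine-type — their lone pairs lie in the ring plane, leaving one electron in the p orbital; the oxygen donates one lone pair from its p orbital. The ring is fully conjugated.
Adding the contributions, 2 × 2 = 4 from the double-bond units + 2 from the O atom = 6.
That gives a 4n+2 count (6, n = 1).

Aromatic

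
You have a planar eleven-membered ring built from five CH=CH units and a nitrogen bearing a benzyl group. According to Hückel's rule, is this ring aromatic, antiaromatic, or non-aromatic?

All ring atoms are sp² and supply a p orbital to the ring (the double-bond atoms are sp², each contributing one p electron; the pyrrole-type nitrogen donates its lone pair from the p orbital); the conjugation is uninterrupted.
Adding the contributions, 5 × 2 = 10 from the double-bond units + 2 from the N(benzyl) atom = 12.
12 is a 4n count (n = 3), so the planar conjugated ring is antiaromatic.

Antiaromatic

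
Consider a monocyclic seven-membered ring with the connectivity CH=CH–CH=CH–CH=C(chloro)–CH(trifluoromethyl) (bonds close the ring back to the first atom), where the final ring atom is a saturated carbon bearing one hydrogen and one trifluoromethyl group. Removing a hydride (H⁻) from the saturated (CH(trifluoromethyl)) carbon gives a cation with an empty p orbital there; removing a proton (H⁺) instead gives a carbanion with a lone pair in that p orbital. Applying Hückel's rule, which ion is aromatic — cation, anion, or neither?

The cation

Both ions have a continuous loop of p orbitals — each ring atom is sp².
Cation: 3 × 2 + 0 = 6 π electrons → 4(1)+2, aromatic.
Anion: 3 × 2 + 2 = 8 π electrons → 4(2), antiaromatic.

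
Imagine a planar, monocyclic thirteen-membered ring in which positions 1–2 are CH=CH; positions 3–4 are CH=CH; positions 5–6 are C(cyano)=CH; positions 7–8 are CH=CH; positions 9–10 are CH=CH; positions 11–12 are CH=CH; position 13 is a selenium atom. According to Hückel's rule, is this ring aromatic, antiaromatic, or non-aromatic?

Aromatic

The p orbitals form a continuous loop: every atom in a ring double bond is sp² and brings one electron to the p orbital; the selenium donates one lone pair from its p orbital. The ring is fully conjugated.
Adding the contributions, 6 × 2 = 12 from the double-bond units + 2 from the Se atom = 14.
14 = 4(3) + 2, which satisfies Hückel's 4n+2 rule.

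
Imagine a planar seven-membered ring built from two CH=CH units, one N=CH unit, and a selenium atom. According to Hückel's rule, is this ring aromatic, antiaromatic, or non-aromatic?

The p orbitals form a continuous loop: every atom in a ring double bond is sp² and brings one electron to the p orbital; the doubly-bonded nitrogens are pyridine-type — their lone pairs lie in the ring plane, leaving one electron in the p orbital; the selenium donates one lone pair from its p orbital. The ring is fully conjugated.
Tallying contributions gives 3 × 2 = 6 from the double-bond units + 2 from the Se atom = 8.
With 8 = 4·2 π electrons, Hückel's rule classifies the planar ring as antiaromatic.

Antiaromatic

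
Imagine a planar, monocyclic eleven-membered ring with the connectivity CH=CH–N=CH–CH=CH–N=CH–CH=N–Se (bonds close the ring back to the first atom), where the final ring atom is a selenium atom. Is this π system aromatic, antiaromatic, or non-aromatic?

Antiaromatic

Check conjugation: every atom in a ring double bond is sp² and brings one electron to the p orbital; each =N– nitrogen is pyridine-type (lone pair in the sp² plane, one electron in the p orbital); the selenium donates one lone pair from its p orbital — every position has a p orbital, so the cyclic π system is continuous.
π-electron count: 5 × 2 = 10 from the double-bond units + 2 from the Se atom = 12.
12 is a 4n count (n = 3), so the planar conjugated ring is antiaromatic.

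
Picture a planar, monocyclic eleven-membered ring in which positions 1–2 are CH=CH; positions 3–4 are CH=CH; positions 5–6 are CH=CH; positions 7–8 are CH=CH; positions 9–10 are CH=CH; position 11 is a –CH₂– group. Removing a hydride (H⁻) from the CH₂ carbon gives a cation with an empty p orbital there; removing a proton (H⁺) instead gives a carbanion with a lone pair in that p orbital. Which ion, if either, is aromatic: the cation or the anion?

The cation

Both ions have a continuous loop of p orbitals — each ring atom is sp².
Cation: 5 × 2 + 0 = 10 π electrons → 4(2)+2, aromatic.
Anion: 5 × 2 + 2 = 12 π electrons → 4(3), antiaromatic.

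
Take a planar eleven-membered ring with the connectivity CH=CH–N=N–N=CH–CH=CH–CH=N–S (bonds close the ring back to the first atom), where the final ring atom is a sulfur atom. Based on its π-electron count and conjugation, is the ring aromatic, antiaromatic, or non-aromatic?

Check conjugation: the double-bond atoms are sp², each contributing one p electron; the doubly-bonded nitrogens are pyridine-type — their lone pairs lie in the ring plane, leaving one electron in the p orbital; the sulfur donates one lone pair from its p orbital — every position has a p orbital, so the cyclic π system is continuous.
Counting π electrons: 5 × 2 = 10 from the double-bond units + 2 from the S atom = 12.
A 4n π count (12, n = 3) in a planar conjugated ring means antiaromatic.

Antiaromatic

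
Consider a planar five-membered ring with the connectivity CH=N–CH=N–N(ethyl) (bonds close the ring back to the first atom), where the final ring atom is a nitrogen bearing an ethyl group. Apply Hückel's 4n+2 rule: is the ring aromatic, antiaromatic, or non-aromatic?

Aromatic

All ring atoms are sp² and supply a p orbital to the ring (the double-bond atoms are sp², each contributing one p electron; each sp² =N– keeps its lone pair in-plane and puts one electron into the π system; the pyrrole-type nitrogen donates its lone pair from the p orbital); the conjugation is uninterrupted.
Tallying contributions gives 2 × 2 = 4 from the double-bond units + 2 from the N(ethyl) atom = 6.
That gives a 4n+2 count (6, n = 1).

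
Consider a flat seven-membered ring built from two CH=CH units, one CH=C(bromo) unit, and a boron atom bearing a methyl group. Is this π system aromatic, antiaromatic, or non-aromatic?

All ring atoms are sp² and supply a p orbital to the ring (each doubly-bonded ring atom is sp² with one p-orbital electron; the boron has an empty p orbital); the conjugation is uninterrupted.
Counting π electrons: 3 × 2 = 6 from the double-bond units + 0 from the B(methyl) atom = 6.
That gives a 4n+2 count (6, n = 1).

Aromatic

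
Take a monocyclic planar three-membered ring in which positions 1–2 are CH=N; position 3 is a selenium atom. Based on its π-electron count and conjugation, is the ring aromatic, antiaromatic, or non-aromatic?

Antiaromatic

Check conjugation: the double-bond atoms are sp², each contributing one p electron; each sp² =N– keeps its lone pair in-plane and puts one electron into the π system; the selenium donates one lone pair from its p orbital — every position has a p orbital, so the cyclic π system is continuous.
Adding the contributions, 1 × 2 = 2 from the double-bond unit + 2 from the Se atom = 4.
4 is a 4n count (n = 1), so the planar conjugated ring is antiaromatic.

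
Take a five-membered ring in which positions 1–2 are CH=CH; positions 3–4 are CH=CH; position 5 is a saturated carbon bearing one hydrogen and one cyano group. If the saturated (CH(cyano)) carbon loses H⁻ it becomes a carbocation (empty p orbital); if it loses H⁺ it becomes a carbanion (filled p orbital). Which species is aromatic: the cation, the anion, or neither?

In both ions every ring atom is sp² and contributes a p orbital, so both rings are fully conjugated.
Cation: 2 × 2 + 0 = 4 π electrons → 4(1), antiaromatic.
Anion: 2 × 2 + 2 = 6 π electrons → 4(1)+2, aromatic.

The anion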